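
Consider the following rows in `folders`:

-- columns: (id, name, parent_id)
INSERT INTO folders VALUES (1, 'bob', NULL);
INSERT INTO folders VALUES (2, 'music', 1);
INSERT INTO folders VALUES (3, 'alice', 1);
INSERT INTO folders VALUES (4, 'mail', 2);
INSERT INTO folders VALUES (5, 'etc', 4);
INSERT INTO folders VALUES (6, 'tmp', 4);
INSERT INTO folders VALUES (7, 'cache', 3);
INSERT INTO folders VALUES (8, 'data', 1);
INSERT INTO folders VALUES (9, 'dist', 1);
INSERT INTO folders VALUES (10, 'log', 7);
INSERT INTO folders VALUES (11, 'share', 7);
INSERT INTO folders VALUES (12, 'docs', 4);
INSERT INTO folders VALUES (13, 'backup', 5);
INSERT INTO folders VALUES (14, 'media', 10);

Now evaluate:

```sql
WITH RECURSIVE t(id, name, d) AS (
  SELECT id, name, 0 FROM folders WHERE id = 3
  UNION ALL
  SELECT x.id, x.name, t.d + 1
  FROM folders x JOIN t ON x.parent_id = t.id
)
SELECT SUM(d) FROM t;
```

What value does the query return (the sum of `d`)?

Base: id=3 (alice) at d 0.
Iteration 1: rows with parent_id in {3} -> cache (id 7, d 1).
Iteration 2: rows with parent_id in {7} -> log (id 10, d 2), share (id 11, d 2).
Iteration 3: rows with parent_id in {10,11} -> media (id 14, d 3).
Iteration 4: no rows with parent_id in {14}; recursion stops.
SUM(d) = 0 + 1 + 2 + 2 + 3 = 8.

8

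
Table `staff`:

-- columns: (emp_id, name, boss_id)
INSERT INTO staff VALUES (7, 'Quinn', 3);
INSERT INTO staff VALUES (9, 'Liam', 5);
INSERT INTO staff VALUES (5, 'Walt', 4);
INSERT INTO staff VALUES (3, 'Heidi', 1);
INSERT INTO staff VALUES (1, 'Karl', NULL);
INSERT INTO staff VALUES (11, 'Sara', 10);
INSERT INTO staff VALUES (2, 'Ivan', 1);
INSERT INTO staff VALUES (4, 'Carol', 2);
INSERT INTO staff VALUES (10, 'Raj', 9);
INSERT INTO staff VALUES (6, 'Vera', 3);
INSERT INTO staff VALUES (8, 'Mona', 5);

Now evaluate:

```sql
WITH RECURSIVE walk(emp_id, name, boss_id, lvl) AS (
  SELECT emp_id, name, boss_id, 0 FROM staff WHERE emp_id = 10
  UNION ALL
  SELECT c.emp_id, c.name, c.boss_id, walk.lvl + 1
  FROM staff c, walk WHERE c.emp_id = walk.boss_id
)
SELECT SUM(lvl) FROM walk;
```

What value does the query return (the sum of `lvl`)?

15

Base: emp_id=10 (Raj), boss_id=9, lvl 0.
Iteration 1: join on emp_id=9 -> Liam (id 9, boss_id=5, lvl 1).
Iteration 2: join on emp_id=5 -> Walt (id 5, boss_id=4, lvl 2).
Iteration 3: join on emp_id=4 -> Carol (id 4, boss_id=2, lvl 3).
Iteration 4: join on emp_id=2 -> Ivan (id 2, boss_id=1, lvl 4).
Iteration 5: join on emp_id=1 -> Karl (id 1, boss_id=NULL, lvl 5).
Iteration 6: boss_id is NULL; no match; recursion stops.
SUM(lvl) = 0 + 1 + 2 + 3 + 4 + 5 = 15.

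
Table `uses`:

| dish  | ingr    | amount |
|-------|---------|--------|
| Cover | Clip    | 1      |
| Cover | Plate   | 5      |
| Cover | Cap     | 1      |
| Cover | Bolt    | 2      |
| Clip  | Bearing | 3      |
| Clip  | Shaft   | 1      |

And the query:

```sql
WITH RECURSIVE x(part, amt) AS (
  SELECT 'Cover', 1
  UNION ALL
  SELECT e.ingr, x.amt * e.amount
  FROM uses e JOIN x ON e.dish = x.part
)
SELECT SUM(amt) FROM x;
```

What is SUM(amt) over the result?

Base: (Cover, amt=1).
Iteration 1: components of {Cover} -> Bolt = 1*2 = 2, Cap = 1*1 = 1, Clip = 1*1 = 1, Plate = 1*5 = 5.
Iteration 2: components of {Bolt,Cap,Clip,Plate} -> Bearing = 1*3 = 3, Shaft = 1*1 = 1.
Iteration 3: no further components; recursion stops.
SUM(amt) = 1 + 1 + 5 + 1 + 2 + 3 + 1 = 14.

14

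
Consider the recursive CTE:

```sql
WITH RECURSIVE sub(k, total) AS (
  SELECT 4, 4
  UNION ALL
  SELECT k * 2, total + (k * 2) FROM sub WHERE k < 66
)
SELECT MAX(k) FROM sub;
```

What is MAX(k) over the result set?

128

Base: k=4, total=4.
Iteration 1: 4 < 66 holds -> k = 4 * 2 = 8, total = 4 + 8 = 12.
Iteration 2: 8 < 66 holds -> k = 8 * 2 = 16, total = 12 + 16 = 28.
Iteration 3: 16 < 66 holds -> k = 16 * 2 = 32, total = 28 + 32 = 60.
Iteration 4: 32 < 66 holds -> k = 32 * 2 = 64, total = 60 + 64 = 124.
Iteration 5: 64 < 66 holds -> k = 64 * 2 = 128, total = 124 + 128 = 252.
Iteration 6: 128 < 66 fails; recursion stops.
k values: 4, 8, 16, 32, 64, 128; the maximum is 128.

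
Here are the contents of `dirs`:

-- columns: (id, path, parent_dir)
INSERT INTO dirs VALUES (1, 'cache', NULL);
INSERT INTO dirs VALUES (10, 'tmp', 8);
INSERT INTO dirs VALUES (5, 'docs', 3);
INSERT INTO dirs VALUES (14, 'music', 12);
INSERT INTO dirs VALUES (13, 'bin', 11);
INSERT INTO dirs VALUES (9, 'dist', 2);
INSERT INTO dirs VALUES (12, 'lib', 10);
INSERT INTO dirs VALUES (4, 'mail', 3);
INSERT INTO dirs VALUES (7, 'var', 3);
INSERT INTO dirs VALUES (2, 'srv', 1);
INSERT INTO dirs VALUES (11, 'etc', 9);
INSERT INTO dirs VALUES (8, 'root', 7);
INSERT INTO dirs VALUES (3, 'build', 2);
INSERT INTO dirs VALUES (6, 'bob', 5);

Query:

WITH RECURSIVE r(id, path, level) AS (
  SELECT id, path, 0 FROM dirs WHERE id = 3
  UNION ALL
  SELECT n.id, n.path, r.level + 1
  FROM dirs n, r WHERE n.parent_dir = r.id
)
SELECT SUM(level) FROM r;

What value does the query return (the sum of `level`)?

19

Base: id=3 (build) at level 0.
Iteration 1: rows with parent_dir in {3} -> mail (id 4, level 1), docs (id 5, level 1), var (id 7, level 1).
Iteration 2: rows with parent_dir in {4,5,7} -> bob (id 6, level 2), root (id 8, level 2).
Iteration 3: rows with parent_dir in {6,8} -> tmp (id 10, level 3).
Iteration 4: rows with parent_dir in {10} -> lib (id 12, level 4).
Iteration 5: rows with parent_dir in {12} -> music (id 14, level 5).
Iteration 6: no rows with parent_dir in {14}; recursion stops.
SUM(level) = 0 + 1 + 1 + 1 + 2 + 2 + 3 + 4 + 5 = 19.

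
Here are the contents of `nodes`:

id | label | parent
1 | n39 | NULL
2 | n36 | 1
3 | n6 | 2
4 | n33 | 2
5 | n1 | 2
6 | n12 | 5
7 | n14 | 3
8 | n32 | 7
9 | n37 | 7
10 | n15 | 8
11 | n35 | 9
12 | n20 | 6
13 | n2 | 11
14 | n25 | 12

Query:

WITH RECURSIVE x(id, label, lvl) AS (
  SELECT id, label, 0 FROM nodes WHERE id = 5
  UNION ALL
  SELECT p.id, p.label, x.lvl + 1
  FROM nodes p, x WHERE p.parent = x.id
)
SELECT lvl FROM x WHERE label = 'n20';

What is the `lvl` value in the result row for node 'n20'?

Base: id=5 (n1) at lvl 0.
Iteration 1: rows with parent in {5} -> n12 (id 6, lvl 1).
Iteration 2: rows with parent in {6} -> n20 (id 12, lvl 2).
Iteration 3: rows with parent in {12} -> n25 (id 14, lvl 3).
Iteration 4: no rows with parent in {14}; recursion stops.

2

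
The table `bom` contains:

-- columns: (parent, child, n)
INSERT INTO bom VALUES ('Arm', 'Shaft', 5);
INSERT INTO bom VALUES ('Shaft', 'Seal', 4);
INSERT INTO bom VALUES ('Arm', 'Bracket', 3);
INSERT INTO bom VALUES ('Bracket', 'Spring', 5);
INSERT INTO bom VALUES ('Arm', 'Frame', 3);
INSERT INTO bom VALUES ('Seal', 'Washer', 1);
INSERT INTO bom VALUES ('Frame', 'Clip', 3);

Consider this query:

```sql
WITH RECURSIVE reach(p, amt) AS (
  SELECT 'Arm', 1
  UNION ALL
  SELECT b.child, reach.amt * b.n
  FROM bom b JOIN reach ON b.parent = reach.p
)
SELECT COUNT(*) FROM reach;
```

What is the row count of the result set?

Base: (Arm, amt=1).
Iteration 1: components of {Arm} -> Bracket = 1*3 = 3, Frame = 1*3 = 3, Shaft = 1*5 = 5.
Iteration 2: components of {Bracket,Frame,Shaft} -> Clip = 3*3 = 9, Seal = 5*4 = 20, Spring = 3*5 = 15.
Iteration 3: components of {Clip,Seal,Spring} -> Washer = 20*1 = 20.
Iteration 4: no further components; recursion stops.
Total rows emitted: 8.

8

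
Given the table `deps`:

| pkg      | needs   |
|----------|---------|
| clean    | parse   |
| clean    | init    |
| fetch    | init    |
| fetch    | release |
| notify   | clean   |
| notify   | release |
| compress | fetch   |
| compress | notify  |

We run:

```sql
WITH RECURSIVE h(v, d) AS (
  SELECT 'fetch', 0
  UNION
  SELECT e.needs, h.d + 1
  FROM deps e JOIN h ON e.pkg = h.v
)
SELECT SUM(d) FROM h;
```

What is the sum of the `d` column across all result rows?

Base: (fetch, d=0).
Iteration 1: edges from {fetch} -> (init, d=1), (release, d=1).
Iteration 2: no outgoing edges from {init,release}; recursion stops.
SUM(d) = 0 + 1 + 1 = 2.

2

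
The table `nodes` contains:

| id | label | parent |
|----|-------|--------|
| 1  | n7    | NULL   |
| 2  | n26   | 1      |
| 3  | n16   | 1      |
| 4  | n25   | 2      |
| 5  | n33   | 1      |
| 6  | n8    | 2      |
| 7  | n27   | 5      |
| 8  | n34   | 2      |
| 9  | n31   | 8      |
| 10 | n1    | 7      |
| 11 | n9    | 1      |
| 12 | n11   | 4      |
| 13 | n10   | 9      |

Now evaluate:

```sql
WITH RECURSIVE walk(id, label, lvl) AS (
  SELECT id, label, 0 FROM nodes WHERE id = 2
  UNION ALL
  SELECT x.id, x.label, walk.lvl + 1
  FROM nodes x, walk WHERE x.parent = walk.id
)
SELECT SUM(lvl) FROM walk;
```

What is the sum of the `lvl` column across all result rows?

10

Base: id=2 (n26) at lvl 0.
Iteration 1: rows with parent in {2} -> n25 (id 4, lvl 1), n8 (id 6, lvl 1), n34 (id 8, lvl 1).
Iteration 2: rows with parent in {4,6,8} -> n31 (id 9, lvl 2), n11 (id 12, lvl 2).
Iteration 3: rows with parent in {9,12} -> n10 (id 13, lvl 3).
Iteration 4: no rows with parent in {13}; recursion stops.
SUM(lvl) = 0 + 1 + 1 + 1 + 2 + 2 + 3 = 10.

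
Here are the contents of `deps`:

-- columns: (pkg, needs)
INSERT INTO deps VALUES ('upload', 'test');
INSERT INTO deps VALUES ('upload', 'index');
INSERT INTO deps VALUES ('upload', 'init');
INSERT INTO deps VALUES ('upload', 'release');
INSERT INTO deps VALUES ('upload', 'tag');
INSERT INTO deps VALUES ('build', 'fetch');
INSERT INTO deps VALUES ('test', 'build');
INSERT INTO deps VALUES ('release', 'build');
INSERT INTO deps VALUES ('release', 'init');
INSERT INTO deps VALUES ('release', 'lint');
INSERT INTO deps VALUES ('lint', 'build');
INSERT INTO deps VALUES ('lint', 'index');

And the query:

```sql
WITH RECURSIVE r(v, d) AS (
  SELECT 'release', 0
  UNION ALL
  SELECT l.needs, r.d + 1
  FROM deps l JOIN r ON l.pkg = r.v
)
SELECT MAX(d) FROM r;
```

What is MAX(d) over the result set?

3

Base: (release, d=0).
Iteration 1: edges from {release} -> (build, d=1), (init, d=1), (lint, d=1).
Iteration 2: edges from {build,init,lint} -> (build, d=2), (fetch, d=2), (index, d=2).
Iteration 3: edges from {build,fetch,index} -> (fetch, d=3).
Iteration 4: no outgoing edges from {fetch}; recursion stops.
d values: 0, 1, 1, 1, 2, 2, 2, 3; the maximum is 3.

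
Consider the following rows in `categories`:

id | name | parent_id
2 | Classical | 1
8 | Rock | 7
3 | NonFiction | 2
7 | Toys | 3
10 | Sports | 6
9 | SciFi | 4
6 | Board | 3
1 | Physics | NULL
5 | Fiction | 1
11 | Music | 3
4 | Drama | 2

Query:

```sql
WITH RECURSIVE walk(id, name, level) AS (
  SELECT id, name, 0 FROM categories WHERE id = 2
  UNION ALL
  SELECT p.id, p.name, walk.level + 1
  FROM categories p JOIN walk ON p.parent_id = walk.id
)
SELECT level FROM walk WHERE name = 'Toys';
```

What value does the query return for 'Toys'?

2

Base: id=2 (Classical) at level 0.
Iteration 1: rows with parent_id in {2} -> NonFiction (id 3, level 1), Drama (id 4, level 1).
Iteration 2: rows with parent_id in {3,4} -> Board (id 6, level 2), Toys (id 7, level 2), SciFi (id 9, level 2), Music (id 11, level 2).
Iteration 3: rows with parent_id in {6,7,9,11} -> Rock (id 8, level 3), Sports (id 10, level 3).
Iteration 4: no rows with parent_id in {8,10}; recursion stops.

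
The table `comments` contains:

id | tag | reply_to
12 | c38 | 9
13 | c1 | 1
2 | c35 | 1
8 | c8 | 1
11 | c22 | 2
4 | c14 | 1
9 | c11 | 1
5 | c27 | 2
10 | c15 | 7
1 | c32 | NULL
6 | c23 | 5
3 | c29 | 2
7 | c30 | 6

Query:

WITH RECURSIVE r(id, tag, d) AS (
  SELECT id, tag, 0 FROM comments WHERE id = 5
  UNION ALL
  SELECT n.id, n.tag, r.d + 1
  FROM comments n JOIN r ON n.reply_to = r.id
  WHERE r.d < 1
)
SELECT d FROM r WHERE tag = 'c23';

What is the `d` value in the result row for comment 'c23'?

1

Base: id=5 (c27) at d 0.
Iteration 1: rows with reply_to in {5} -> c23 (id 6, d 1).
Iteration 2: d < 1 fails for all current rows; recursion stops.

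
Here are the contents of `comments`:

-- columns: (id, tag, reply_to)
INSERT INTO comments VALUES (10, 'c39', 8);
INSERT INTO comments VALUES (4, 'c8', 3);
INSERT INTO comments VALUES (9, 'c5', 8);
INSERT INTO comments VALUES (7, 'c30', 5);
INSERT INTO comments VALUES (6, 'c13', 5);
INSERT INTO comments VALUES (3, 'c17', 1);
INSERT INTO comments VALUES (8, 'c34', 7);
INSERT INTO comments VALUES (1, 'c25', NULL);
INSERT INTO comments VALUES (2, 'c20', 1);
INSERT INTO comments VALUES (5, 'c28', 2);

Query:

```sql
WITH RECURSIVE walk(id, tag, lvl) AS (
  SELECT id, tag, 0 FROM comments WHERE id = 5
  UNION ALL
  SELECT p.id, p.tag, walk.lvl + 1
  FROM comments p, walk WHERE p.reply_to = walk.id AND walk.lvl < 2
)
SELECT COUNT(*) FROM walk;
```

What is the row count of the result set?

Base: id=5 (c28) at lvl 0.
Iteration 1: rows with reply_to in {5} -> c13 (id 6, lvl 1), c30 (id 7, lvl 1).
Iteration 2: rows with reply_to in {6,7} -> c34 (id 8, lvl 2).
Iteration 3: lvl < 2 fails for all current rows; recursion stops.
Total rows emitted: 4.

4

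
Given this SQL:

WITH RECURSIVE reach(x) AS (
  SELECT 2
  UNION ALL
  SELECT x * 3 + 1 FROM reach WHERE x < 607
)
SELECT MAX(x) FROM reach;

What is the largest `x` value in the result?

607

Base: x=2.
Iteration 1: 2 < 607 holds -> x = 2 * 3 + 1 = 7.
Iteration 2: 7 < 607 holds -> x = 7 * 3 + 1 = 22.
Iteration 3: 22 < 607 holds -> x = 22 * 3 + 1 = 67.
Iteration 4: 67 < 607 holds -> x = 67 * 3 + 1 = 202.
Iteration 5: 202 < 607 holds -> x = 202 * 3 + 1 = 607.
Iteration 6: 607 < 607 fails; recursion stops.
x values: 2, 7, 22, 67, 202, 607; the maximum is 607.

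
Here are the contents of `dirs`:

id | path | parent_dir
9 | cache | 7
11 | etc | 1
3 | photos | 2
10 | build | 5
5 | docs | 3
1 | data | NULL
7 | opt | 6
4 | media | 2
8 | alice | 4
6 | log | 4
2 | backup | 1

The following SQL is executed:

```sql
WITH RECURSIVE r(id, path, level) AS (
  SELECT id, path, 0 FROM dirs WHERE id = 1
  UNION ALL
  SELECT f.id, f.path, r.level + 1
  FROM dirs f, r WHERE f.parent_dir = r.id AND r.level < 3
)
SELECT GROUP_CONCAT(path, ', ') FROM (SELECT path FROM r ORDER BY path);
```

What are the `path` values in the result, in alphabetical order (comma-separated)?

alice, backup, data, docs, etc, log, media, photos

Base: id=1 (data) at level 0.
Iteration 1: rows with parent_dir in {1} -> backup (id 2, level 1), etc (id 11, level 1).
Iteration 2: rows with parent_dir in {2,11} -> photos (id 3, level 2), media (id 4, level 2).
Iteration 3: rows with parent_dir in {3,4} -> docs (id 5, level 3), log (id 6, level 3), alice (id 8, level 3).
Iteration 4: level < 3 fails for all current rows; recursion stops.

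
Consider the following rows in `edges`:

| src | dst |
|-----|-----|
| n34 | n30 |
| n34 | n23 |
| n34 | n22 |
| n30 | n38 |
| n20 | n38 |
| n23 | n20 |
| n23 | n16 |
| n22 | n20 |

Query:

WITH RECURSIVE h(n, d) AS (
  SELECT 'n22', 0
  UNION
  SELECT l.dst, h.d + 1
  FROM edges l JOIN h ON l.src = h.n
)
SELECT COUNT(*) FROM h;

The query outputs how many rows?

Base: (n22, d=0).
Iteration 1: edges from {n22} -> (n20, d=1).
Iteration 2: edges from {n20} -> (n38, d=2).
Iteration 3: no outgoing edges from {n38}; recursion stops.
Total rows emitted: 3.

3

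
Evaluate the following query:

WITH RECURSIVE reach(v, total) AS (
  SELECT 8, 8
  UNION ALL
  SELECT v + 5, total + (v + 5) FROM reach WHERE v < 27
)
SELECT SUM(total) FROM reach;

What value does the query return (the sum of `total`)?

220

Base: v=8, total=8.
Iteration 1: 8 < 27 holds -> v = 8 + 5 = 13, total = 8 + 13 = 21.
Iteration 2: 13 < 27 holds -> v = 13 + 5 = 18, total = 21 + 18 = 39.
Iteration 3: 18 < 27 holds -> v = 18 + 5 = 23, total = 39 + 23 = 62.
Iteration 4: 23 < 27 holds -> v = 23 + 5 = 28, total = 62 + 28 = 90.
Iteration 5: 28 < 27 fails; recursion stops.
SUM(total) = 8 + 21 + 39 + 62 + 90 = 220.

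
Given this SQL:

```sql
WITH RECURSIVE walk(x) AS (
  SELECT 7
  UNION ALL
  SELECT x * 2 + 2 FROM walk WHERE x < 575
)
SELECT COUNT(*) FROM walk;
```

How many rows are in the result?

Base: x=7.
Iteration 1: 7 < 575 holds -> x = 7 * 2 + 2 = 16.
Iteration 2: 16 < 575 holds -> x = 16 * 2 + 2 = 34.
Iteration 3: 34 < 575 holds -> x = 34 * 2 + 2 = 70.
Iteration 4: 70 < 575 holds -> x = 70 * 2 + 2 = 142.
Iteration 5: 142 < 575 holds -> x = 142 * 2 + 2 = 286.
Iteration 6: 286 < 575 holds -> x = 286 * 2 + 2 = 574.
Iteration 7: 574 < 575 holds -> x = 574 * 2 + 2 = 1150.
Iteration 8: 1150 < 575 fails; recursion stops.
Total rows emitted: 8.

8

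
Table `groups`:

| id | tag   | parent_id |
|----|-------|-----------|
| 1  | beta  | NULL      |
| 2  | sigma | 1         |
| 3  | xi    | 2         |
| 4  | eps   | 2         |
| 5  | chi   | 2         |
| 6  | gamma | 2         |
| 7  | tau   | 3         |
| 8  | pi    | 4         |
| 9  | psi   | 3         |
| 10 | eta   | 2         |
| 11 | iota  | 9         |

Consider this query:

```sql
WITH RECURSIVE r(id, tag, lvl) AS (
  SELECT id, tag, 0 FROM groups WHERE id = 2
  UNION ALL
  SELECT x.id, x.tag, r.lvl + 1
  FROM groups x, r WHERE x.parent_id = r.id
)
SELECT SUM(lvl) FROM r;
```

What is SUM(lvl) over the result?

14

Base: id=2 (sigma) at lvl 0.
Iteration 1: rows with parent_id in {2} -> xi (id 3, lvl 1), eps (id 4, lvl 1), chi (id 5, lvl 1), gamma (id 6, lvl 1), eta (id 10, lvl 1).
Iteration 2: rows with parent_id in {3,4,5,6,10} -> tau (id 7, lvl 2), pi (id 8, lvl 2), psi (id 9, lvl 2).
Iteration 3: rows with parent_id in {7,8,9} -> iota (id 11, lvl 3).
Iteration 4: no rows with parent_id in {11}; recursion stops.
SUM(lvl) = 0 + 1 + 1 + 1 + 1 + 1 + 2 + 2 + 2 + 3 = 14.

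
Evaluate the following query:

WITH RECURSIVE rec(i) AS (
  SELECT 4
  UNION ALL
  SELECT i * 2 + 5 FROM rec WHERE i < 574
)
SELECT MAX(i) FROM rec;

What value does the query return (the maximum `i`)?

1147

Base: i=4.
Iteration 1: 4 < 574 holds -> i = 4 * 2 + 5 = 13.
Iteration 2: 13 < 574 holds -> i = 13 * 2 + 5 = 31.
Iteration 3: 31 < 574 holds -> i = 31 * 2 + 5 = 67.
Iteration 4: 67 < 574 holds -> i = 67 * 2 + 5 = 139.
Iteration 5: 139 < 574 holds -> i = 139 * 2 + 5 = 283.
Iteration 6: 283 < 574 holds -> i = 283 * 2 + 5 = 571.
Iteration 7: 571 < 574 holds -> i = 571 * 2 + 5 = 1147.
Iteration 8: 1147 < 574 fails; recursion stops.
i values: 4, 13, 31, 67, 139, 283, 571, 1147; the maximum is 1147.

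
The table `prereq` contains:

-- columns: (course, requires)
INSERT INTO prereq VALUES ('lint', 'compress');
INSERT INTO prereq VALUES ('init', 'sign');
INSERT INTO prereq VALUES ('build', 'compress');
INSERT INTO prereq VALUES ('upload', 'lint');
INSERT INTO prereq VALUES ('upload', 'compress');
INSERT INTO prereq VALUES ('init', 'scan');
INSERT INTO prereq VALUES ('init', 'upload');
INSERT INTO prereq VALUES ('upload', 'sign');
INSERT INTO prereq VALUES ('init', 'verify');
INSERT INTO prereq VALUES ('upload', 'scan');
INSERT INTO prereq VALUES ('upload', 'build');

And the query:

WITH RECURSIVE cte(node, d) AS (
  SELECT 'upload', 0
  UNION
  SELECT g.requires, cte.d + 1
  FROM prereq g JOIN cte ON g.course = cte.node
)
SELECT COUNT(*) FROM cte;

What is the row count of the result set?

Base: (upload, d=0).
Iteration 1: edges from {upload} -> (build, d=1), (compress, d=1), (lint, d=1), (scan, d=1), (sign, d=1).
Iteration 2: edges from {build,compress,lint,scan,sign} -> (compress, d=2). [UNION drops 1 duplicate row(s)]
Iteration 3: no outgoing edges from {compress}; recursion stops.
Total rows emitted: 7.

7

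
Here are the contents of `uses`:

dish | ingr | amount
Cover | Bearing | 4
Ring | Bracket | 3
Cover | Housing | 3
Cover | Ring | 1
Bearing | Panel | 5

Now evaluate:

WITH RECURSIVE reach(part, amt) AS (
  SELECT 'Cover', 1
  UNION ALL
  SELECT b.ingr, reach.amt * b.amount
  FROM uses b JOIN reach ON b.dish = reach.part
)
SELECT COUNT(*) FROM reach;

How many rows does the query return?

6

Base: (Cover, amt=1).
Iteration 1: components of {Cover} -> Bearing = 1*4 = 4, Housing = 1*3 = 3, Ring = 1*1 = 1.
Iteration 2: components of {Bearing,Housing,Ring} -> Bracket = 1*3 = 3, Panel = 4*5 = 20.
Iteration 3: no further components; recursion stops.
Total rows emitted: 6.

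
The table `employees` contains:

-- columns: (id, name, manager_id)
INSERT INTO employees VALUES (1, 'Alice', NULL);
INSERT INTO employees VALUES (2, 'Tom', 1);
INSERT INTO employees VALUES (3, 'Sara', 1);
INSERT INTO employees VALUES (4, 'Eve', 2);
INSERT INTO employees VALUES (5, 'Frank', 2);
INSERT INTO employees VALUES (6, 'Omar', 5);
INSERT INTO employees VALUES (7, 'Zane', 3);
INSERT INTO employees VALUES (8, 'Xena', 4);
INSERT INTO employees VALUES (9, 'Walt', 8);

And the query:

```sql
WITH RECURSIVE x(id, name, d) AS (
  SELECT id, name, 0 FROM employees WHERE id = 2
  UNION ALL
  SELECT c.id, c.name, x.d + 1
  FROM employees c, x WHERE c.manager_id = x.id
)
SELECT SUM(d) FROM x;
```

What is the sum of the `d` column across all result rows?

9

Base: id=2 (Tom) at d 0.
Iteration 1: rows with manager_id in {2} -> Eve (id 4, d 1), Frank (id 5, d 1).
Iteration 2: rows with manager_id in {4,5} -> Omar (id 6, d 2), Xena (id 8, d 2).
Iteration 3: rows with manager_id in {6,8} -> Walt (id 9, d 3).
Iteration 4: no rows with manager_id in {9}; recursion stops.
SUM(d) = 0 + 1 + 1 + 2 + 2 + 3 = 9.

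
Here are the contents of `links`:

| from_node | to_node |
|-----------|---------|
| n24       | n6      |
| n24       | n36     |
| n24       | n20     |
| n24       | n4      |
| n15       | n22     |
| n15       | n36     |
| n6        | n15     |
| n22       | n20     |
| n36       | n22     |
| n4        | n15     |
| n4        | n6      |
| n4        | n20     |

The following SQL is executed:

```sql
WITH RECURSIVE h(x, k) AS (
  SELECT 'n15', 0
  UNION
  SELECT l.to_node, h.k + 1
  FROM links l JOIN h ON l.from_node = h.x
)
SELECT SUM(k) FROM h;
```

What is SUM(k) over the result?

9

Base: (n15, k=0).
Iteration 1: edges from {n15} -> (n22, k=1), (n36, k=1).
Iteration 2: edges from {n22,n36} -> (n20, k=2), (n22, k=2).
Iteration 3: edges from {n20,n22} -> (n20, k=3).
Iteration 4: no outgoing edges from {n20}; recursion stops.
SUM(k) = 0 + 1 + 1 + 2 + 2 + 3 = 9.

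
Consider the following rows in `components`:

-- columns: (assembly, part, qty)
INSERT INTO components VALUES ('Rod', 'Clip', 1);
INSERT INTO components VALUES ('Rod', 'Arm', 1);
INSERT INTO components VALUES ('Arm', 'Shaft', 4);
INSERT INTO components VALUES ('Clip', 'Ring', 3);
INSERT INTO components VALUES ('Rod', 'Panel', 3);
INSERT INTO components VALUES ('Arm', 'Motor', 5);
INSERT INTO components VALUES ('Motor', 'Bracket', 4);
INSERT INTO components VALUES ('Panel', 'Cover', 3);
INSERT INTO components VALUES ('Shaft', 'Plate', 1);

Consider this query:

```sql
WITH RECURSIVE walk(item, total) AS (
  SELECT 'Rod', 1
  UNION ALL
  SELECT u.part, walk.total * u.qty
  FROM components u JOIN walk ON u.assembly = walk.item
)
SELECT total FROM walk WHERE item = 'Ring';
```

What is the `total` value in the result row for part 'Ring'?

3

Base: (Rod, total=1).
Iteration 1: components of {Rod} -> Arm = 1*1 = 1, Clip = 1*1 = 1, Panel = 1*3 = 3.
Iteration 2: components of {Arm,Clip,Panel} -> Cover = 3*3 = 9, Motor = 1*5 = 5, Ring = 1*3 = 3, Shaft = 1*4 = 4.
Iteration 3: components of {Cover,Motor,Ring,Shaft} -> Bracket = 5*4 = 20, Plate = 4*1 = 4.
Iteration 4: no further components; recursion stops.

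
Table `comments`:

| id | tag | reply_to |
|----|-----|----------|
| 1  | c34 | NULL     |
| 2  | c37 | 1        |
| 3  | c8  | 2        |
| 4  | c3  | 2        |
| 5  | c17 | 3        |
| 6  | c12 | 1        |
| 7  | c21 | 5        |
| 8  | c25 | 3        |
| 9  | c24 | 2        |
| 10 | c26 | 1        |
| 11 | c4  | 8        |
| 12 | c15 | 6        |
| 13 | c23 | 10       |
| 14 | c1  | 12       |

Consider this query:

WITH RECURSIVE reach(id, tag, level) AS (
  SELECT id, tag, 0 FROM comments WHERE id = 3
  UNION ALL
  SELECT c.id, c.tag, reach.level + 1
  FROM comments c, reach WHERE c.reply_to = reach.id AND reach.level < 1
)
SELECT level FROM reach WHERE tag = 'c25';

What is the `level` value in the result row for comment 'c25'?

1

Base: id=3 (c8) at level 0.
Iteration 1: rows with reply_to in {3} -> c17 (id 5, level 1), c25 (id 8, level 1).
Iteration 2: level < 1 fails for all current rows; recursion stops.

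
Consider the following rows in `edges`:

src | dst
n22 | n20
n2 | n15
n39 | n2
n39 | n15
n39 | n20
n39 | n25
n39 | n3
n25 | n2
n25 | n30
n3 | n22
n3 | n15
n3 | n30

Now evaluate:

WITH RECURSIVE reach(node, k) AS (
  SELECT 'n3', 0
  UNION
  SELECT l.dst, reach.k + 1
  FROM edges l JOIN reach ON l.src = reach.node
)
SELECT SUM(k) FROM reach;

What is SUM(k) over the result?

Base: (n3, k=0).
Iteration 1: edges from {n3} -> (n15, k=1), (n22, k=1), (n30, k=1).
Iteration 2: edges from {n15,n22,n30} -> (n20, k=2).
Iteration 3: no outgoing edges from {n20}; recursion stops.
SUM(k) = 0 + 1 + 1 + 1 + 2 = 5.

5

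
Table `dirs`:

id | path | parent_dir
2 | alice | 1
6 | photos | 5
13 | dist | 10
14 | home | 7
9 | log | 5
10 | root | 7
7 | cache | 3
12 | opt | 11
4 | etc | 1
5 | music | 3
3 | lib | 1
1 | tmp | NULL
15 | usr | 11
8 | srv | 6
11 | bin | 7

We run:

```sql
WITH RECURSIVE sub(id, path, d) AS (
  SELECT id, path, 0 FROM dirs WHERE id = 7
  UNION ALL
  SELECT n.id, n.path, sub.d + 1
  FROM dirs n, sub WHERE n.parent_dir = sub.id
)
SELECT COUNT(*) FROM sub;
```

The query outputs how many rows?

7

Base: id=7 (cache) at d 0.
Iteration 1: rows with parent_dir in {7} -> root (id 10, d 1), bin (id 11, d 1), home (id 14, d 1).
Iteration 2: rows with parent_dir in {10,11,14} -> opt (id 12, d 2), dist (id 13, d 2), usr (id 15, d 2).
Iteration 3: no rows with parent_dir in {12,13,15}; recursion stops.
Total rows emitted: 7.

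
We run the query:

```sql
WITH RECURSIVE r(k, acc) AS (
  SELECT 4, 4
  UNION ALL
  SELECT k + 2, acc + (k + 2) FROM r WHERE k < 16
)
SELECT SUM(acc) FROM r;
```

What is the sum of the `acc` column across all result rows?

224

Base: k=4, acc=4.
Iteration 1: 4 < 16 holds -> k = 4 + 2 = 6, acc = 4 + 6 = 10.
Iteration 2: 6 < 16 holds -> k = 6 + 2 = 8, acc = 10 + 8 = 18.
Iteration 3: 8 < 16 holds -> k = 8 + 2 = 10, acc = 18 + 10 = 28.
Iteration 4: 10 < 16 holds -> k = 10 + 2 = 12, acc = 28 + 12 = 40.
Iteration 5: 12 < 16 holds -> k = 12 + 2 = 14, acc = 40 + 14 = 54.
Iteration 6: 14 < 16 holds -> k = 14 + 2 = 16, acc = 54 + 16 = 70.
Iteration 7: 16 < 16 fails; recursion stops.
SUM(acc) = 4 + 10 + 18 + 28 + 40 + 54 + 70 = 224.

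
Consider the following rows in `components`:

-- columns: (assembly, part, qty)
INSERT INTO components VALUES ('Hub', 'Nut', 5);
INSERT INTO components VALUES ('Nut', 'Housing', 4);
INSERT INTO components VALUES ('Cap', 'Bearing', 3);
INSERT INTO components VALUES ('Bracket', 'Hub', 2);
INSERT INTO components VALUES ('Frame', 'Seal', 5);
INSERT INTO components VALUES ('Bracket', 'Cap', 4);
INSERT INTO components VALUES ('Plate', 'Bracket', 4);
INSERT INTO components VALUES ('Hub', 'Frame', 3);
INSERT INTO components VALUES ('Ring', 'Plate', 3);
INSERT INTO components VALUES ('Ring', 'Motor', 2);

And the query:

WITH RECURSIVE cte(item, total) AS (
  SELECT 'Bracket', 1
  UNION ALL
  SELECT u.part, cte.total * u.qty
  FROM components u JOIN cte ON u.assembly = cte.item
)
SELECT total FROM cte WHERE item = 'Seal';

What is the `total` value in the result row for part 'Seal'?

30

Base: (Bracket, total=1).
Iteration 1: components of {Bracket} -> Cap = 1*4 = 4, Hub = 1*2 = 2.
Iteration 2: components of {Cap,Hub} -> Bearing = 4*3 = 12, Frame = 2*3 = 6, Nut = 2*5 = 10.
Iteration 3: components of {Bearing,Frame,Nut} -> Housing = 10*4 = 40, Seal = 6*5 = 30.
Iteration 4: no further components; recursion stops.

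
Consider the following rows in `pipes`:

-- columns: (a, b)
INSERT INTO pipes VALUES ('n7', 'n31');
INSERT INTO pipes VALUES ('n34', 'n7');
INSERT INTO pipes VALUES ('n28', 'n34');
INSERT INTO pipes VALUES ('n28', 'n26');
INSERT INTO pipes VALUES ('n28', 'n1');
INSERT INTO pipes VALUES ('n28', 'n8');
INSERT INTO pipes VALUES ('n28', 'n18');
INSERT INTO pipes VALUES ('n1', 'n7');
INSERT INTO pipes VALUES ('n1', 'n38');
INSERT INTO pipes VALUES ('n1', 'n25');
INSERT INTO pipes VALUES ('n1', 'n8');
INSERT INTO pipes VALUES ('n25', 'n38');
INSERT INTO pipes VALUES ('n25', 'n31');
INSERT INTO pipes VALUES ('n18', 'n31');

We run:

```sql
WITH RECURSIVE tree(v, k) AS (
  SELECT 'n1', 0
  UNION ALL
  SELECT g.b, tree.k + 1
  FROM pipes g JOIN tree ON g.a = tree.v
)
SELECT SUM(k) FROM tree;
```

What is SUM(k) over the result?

10

Base: (n1, k=0).
Iteration 1: edges from {n1} -> (n25, k=1), (n38, k=1), (n7, k=1), (n8, k=1).
Iteration 2: edges from {n25,n38,n7,n8} -> (n31, k=2) x2, (n38, k=2). [UNION ALL keeps all 3 new rows, including repeats]
Iteration 3: no outgoing edges from {n31,n38}; recursion stops.
SUM(k) = 0 + 1 + 1 + 1 + 1 + 2 + 2 + 2 = 10.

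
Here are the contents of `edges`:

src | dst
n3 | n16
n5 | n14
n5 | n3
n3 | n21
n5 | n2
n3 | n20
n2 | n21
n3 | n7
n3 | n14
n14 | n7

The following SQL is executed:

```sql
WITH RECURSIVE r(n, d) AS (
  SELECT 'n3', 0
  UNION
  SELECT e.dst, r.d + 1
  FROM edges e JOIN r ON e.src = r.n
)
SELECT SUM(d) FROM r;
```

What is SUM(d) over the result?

Base: (n3, d=0).
Iteration 1: edges from {n3} -> (n14, d=1), (n16, d=1), (n20, d=1), (n21, d=1), (n7, d=1).
Iteration 2: edges from {n14,n16,n20,n21,n7} -> (n7, d=2).
Iteration 3: no outgoing edges from {n7}; recursion stops.
SUM(d) = 0 + 1 + 1 + 1 + 1 + 1 + 2 = 7.

7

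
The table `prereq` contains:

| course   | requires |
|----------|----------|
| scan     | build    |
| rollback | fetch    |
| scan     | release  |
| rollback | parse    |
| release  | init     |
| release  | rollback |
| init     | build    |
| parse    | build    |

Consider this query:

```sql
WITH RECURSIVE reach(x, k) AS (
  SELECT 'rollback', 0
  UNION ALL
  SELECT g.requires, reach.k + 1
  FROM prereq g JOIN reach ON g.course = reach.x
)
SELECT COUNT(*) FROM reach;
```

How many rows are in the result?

4

Base: (rollback, k=0).
Iteration 1: edges from {rollback} -> (fetch, k=1), (parse, k=1).
Iteration 2: edges from {fetch,parse} -> (build, k=2).
Iteration 3: no outgoing edges from {build}; recursion stops.
Total rows emitted: 4.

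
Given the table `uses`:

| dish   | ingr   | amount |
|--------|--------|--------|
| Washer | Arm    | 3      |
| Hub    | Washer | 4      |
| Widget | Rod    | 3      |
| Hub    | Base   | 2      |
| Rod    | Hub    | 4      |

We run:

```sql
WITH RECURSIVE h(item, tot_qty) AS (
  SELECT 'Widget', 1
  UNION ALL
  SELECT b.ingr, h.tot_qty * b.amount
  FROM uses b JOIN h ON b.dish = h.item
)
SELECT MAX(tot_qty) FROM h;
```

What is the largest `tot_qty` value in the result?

Base: (Widget, tot_qty=1).
Iteration 1: components of {Widget} -> Rod = 1*3 = 3.
Iteration 2: components of {Rod} -> Hub = 3*4 = 12.
Iteration 3: components of {Hub} -> Base = 12*2 = 24, Washer = 12*4 = 48.
Iteration 4: components of {Base,Washer} -> Arm = 48*3 = 144.
Iteration 5: no further components; recursion stops.
tot_qty values: 1, 3, 12, 48, 24, 144; the maximum is 144.

144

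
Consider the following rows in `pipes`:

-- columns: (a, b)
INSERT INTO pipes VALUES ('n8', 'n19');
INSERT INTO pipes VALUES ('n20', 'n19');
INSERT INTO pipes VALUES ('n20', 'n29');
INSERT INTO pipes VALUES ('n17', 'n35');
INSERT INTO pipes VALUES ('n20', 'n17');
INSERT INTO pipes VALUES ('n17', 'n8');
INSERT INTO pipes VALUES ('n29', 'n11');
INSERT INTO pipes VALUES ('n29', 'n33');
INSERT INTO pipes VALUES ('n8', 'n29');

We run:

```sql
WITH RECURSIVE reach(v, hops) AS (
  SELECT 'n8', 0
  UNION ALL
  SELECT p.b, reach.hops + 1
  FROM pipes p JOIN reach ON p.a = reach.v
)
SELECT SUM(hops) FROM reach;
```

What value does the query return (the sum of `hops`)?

6

Base: (n8, hops=0).
Iteration 1: edges from {n8} -> (n19, hops=1), (n29, hops=1).
Iteration 2: edges from {n19,n29} -> (n11, hops=2), (n33, hops=2).
Iteration 3: no outgoing edges from {n11,n33}; recursion stops.
SUM(hops) = 0 + 1 + 1 + 2 + 2 = 6.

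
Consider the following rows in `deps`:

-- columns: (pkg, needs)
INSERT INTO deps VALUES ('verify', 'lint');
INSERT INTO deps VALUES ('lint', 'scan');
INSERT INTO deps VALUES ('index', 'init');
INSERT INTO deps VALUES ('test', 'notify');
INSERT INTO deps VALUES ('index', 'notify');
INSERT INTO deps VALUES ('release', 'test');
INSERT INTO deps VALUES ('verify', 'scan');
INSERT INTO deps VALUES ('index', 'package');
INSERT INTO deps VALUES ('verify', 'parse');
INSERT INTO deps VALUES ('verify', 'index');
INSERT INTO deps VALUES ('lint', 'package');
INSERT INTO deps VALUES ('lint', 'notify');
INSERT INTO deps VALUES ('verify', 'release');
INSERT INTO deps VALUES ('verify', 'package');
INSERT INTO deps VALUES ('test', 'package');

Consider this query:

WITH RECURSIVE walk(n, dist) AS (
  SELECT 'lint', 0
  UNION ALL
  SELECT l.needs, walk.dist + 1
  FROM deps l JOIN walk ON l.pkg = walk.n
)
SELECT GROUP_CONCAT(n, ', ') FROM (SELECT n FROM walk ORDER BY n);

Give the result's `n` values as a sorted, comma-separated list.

Base: (lint, dist=0).
Iteration 1: edges from {lint} -> (notify, dist=1), (package, dist=1), (scan, dist=1).
Iteration 2: no outgoing edges from {notify,package,scan}; recursion stops.

lint, notify, package, scan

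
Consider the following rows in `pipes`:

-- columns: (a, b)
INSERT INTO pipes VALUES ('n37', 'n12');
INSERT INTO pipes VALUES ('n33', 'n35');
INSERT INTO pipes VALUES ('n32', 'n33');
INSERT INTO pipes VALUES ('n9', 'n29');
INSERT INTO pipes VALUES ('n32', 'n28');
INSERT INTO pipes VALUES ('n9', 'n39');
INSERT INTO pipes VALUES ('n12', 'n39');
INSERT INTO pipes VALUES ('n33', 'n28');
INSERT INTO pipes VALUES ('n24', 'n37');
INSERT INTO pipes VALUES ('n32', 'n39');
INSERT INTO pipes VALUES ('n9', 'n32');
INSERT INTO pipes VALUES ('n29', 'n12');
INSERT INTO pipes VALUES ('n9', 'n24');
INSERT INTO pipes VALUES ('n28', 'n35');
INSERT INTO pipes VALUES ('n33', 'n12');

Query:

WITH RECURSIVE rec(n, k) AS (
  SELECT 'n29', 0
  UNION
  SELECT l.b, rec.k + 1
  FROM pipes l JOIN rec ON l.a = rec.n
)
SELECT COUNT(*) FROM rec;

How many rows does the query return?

3

Base: (n29, k=0).
Iteration 1: edges from {n29} -> (n12, k=1).
Iteration 2: edges from {n12} -> (n39, k=2).
Iteration 3: no outgoing edges from {n39}; recursion stops.
Total rows emitted: 3.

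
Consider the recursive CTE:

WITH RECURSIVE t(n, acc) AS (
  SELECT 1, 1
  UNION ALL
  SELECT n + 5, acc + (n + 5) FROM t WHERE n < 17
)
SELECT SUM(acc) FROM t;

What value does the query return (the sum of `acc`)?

Base: n=1, acc=1.
Iteration 1: 1 < 17 holds -> n = 1 + 5 = 6, acc = 1 + 6 = 7.
Iteration 2: 6 < 17 holds -> n = 6 + 5 = 11, acc = 7 + 11 = 18.
Iteration 3: 11 < 17 holds -> n = 11 + 5 = 16, acc = 18 + 16 = 34.
Iteration 4: 16 < 17 holds -> n = 16 + 5 = 21, acc = 34 + 21 = 55.
Iteration 5: 21 < 17 fails; recursion stops.
SUM(acc) = 1 + 7 + 18 + 34 + 55 = 115.

115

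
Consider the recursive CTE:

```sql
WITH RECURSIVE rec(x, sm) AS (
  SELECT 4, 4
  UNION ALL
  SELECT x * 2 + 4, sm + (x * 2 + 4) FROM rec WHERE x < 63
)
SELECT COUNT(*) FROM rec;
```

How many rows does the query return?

5

Base: x=4, sm=4.
Iteration 1: 4 < 63 holds -> x = 4 * 2 + 4 = 12, sm = 4 + 12 = 16.
Iteration 2: 12 < 63 holds -> x = 12 * 2 + 4 = 28, sm = 16 + 28 = 44.
Iteration 3: 28 < 63 holds -> x = 28 * 2 + 4 = 60, sm = 44 + 60 = 104.
Iteration 4: 60 < 63 holds -> x = 60 * 2 + 4 = 124, sm = 104 + 124 = 228.
Iteration 5: 124 < 63 fails; recursion stops.
Total rows emitted: 5.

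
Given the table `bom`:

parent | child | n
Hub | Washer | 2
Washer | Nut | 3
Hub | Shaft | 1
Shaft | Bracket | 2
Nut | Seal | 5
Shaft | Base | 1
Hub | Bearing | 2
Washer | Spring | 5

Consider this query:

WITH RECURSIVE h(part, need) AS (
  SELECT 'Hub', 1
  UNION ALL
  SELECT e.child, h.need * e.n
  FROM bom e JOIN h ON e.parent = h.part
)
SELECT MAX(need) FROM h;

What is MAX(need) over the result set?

Base: (Hub, need=1).
Iteration 1: components of {Hub} -> Bearing = 1*2 = 2, Shaft = 1*1 = 1, Washer = 1*2 = 2.
Iteration 2: components of {Bearing,Shaft,Washer} -> Base = 1*1 = 1, Bracket = 1*2 = 2, Nut = 2*3 = 6, Spring = 2*5 = 10.
Iteration 3: components of {Base,Bracket,Nut,Spring} -> Seal = 6*5 = 30.
Iteration 4: no further components; recursion stops.
need values: 1, 2, 1, 2, 6, 10, 2, 1, 30; the maximum is 30.

30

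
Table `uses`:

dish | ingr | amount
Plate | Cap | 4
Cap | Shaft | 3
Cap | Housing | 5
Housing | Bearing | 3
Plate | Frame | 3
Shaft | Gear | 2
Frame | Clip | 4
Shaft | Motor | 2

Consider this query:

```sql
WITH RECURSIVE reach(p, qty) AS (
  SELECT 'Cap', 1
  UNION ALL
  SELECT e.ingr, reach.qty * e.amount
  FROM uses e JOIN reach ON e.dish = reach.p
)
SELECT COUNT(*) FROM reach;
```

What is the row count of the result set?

6

Base: (Cap, qty=1).
Iteration 1: components of {Cap} -> Housing = 1*5 = 5, Shaft = 1*3 = 3.
Iteration 2: components of {Housing,Shaft} -> Bearing = 5*3 = 15, Gear = 3*2 = 6, Motor = 3*2 = 6.
Iteration 3: no further components; recursion stops.
Total rows emitted: 6.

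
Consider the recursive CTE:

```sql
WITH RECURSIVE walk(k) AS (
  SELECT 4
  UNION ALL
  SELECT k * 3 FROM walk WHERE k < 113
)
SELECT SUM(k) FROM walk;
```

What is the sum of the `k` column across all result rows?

484

Base: k=4.
Iteration 1: 4 < 113 holds -> k = 4 * 3 = 12.
Iteration 2: 12 < 113 holds -> k = 12 * 3 = 36.
Iteration 3: 36 < 113 holds -> k = 36 * 3 = 108.
Iteration 4: 108 < 113 holds -> k = 108 * 3 = 324.
Iteration 5: 324 < 113 fails; recursion stops.
SUM(k) = 4 + 12 + 36 + 108 + 324 = 484.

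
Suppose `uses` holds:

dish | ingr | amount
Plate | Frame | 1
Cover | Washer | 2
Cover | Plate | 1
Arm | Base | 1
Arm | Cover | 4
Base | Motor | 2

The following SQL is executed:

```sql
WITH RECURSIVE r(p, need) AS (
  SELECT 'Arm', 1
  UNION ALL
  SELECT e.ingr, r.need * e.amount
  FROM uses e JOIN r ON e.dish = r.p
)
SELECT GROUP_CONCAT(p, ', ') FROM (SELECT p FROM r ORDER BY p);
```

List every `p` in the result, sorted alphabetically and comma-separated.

Arm, Base, Cover, Frame, Motor, Plate, Washer

Base: (Arm, need=1).
Iteration 1: components of {Arm} -> Base = 1*1 = 1, Cover = 1*4 = 4.
Iteration 2: components of {Base,Cover} -> Motor = 1*2 = 2, Plate = 4*1 = 4, Washer = 4*2 = 8.
Iteration 3: components of {Motor,Plate,Washer} -> Frame = 4*1 = 4.
Iteration 4: no further components; recursion stops.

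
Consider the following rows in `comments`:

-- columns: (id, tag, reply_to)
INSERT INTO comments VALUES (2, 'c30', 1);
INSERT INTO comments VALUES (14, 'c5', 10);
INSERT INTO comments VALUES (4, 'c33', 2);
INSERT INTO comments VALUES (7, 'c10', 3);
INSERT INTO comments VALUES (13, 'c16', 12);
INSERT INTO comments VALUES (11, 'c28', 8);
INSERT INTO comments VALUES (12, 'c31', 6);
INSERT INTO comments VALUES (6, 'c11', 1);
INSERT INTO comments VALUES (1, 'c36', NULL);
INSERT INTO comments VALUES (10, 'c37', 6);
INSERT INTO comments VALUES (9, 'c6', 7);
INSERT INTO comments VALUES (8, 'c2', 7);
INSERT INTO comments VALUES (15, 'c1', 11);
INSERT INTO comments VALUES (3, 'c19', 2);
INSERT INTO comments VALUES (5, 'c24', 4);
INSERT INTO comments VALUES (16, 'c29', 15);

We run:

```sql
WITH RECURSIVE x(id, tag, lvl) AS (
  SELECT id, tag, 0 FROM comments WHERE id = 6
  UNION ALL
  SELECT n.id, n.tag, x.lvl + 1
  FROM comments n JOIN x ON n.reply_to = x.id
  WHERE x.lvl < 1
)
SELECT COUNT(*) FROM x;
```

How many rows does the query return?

Base: id=6 (c11) at lvl 0.
Iteration 1: rows with reply_to in {6} -> c37 (id 10, lvl 1), c31 (id 12, lvl 1).
Iteration 2: lvl < 1 fails for all current rows; recursion stops.
Total rows emitted: 3.

3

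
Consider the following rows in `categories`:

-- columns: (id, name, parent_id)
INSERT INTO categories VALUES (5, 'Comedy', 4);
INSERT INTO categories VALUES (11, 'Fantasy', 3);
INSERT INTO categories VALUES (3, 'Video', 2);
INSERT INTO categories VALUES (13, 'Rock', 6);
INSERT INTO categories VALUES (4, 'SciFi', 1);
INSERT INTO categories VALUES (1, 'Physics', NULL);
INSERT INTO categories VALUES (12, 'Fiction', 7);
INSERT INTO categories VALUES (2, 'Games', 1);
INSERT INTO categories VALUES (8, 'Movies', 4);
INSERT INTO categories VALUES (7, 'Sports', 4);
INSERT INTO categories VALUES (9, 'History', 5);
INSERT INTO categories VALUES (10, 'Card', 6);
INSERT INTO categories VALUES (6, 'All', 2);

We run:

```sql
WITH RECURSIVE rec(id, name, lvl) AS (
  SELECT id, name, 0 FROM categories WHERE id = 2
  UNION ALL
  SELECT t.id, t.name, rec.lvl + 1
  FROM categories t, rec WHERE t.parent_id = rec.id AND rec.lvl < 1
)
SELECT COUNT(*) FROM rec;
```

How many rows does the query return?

3

Base: id=2 (Games) at lvl 0.
Iteration 1: rows with parent_id in {2} -> Video (id 3, lvl 1), All (id 6, lvl 1).
Iteration 2: lvl < 1 fails for all current rows; recursion stops.
Total rows emitted: 3.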